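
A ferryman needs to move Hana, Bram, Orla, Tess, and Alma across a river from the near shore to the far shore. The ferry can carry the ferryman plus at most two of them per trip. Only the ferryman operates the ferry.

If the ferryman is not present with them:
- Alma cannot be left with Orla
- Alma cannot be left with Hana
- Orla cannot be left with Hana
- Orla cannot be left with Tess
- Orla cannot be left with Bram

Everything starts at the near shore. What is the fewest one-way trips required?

7

Counting alone: the ferryman can take at most 2 across per trip to the far shore, so moving all 5 needs at least 3 loaded trips out, with a return between consecutive ones — at least 5 crossings.
The safety rule pushes this higher. Following every safe sequence of crossings, the most of the 5 that can be at the far shore as the ferry arrives there on crossing 5 is 4 — never all 5.
So no plan with fewer than 7 crossings exists, and this one achieves 7:
1. Ferryman goes to the far shore with Hana and Orla.  [the near shore: Alma, Bram, Tess | the far shore: Hana, Orla]
2. Ferryman goes back to the near shore with Hana.  [the near shore: Alma, Bram, Hana, Tess | the far shore: Orla]
3. Ferryman goes to the far shore with Bram and Hana.  [the near shore: Alma, Tess | the far shore: Bram, Hana, Orla]
4. Ferryman goes back to the near shore with Orla.  [the near shore: Alma, Orla, Tess | the far shore: Bram, Hana]
5. Ferryman goes to the far shore with Orla and Tess.  [the near shore: Alma | the far shore: Bram, Hana, Orla, Tess]
6. Ferryman goes back to the near shore with Orla.  [the near shore: Alma, Orla | the far shore: Bram, Hana, Tess]
7. Ferryman goes to the far shore with Alma and Orla.  [the near shore: — | the far shore: Alma, Bram, Hana, Orla, Tess]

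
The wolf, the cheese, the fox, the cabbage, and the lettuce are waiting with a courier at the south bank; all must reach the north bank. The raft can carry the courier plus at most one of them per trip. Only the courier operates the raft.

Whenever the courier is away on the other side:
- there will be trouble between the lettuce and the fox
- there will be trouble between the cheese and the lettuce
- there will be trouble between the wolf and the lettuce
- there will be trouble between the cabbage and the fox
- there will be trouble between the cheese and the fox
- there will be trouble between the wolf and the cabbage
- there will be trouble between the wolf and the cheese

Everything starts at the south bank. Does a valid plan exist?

Whatever the first load, the items left behind include a forbidden pair without the courier. No opening move is safe, so no plan exists.

No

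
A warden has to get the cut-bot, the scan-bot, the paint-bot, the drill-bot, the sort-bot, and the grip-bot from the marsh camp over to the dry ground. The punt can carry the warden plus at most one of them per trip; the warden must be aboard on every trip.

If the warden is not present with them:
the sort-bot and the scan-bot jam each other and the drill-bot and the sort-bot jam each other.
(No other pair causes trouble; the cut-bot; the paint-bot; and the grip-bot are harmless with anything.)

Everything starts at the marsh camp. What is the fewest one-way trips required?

13

Counting alone: the warden can take at most 1 across per trip to the dry ground, so moving all 6 needs at least 6 loaded trips out, with a return between consecutive ones — at least 11 crossings.
The safety rule pushes this higher. Following every safe sequence of crossings, the most of the 6 that can be at the dry ground as the punt arrives there on crossing 11 is 5 — never all 6.
So no plan with fewer than 13 crossings exists, and this one achieves 13:
1. Warden goes to the dry ground with the sort-bot.  [the marsh camp: the cut-bot, the drill-bot, the grip-bot, the paint-bot, the scan-bot | the dry ground: the sort-bot]
2. Warden goes back to the marsh camp alone.  [the marsh camp: the cut-bot, the drill-bot, the grip-bot, the paint-bot, the scan-bot | the dry ground: the sort-bot]
3. Warden goes to the dry ground with the cut-bot.  [the marsh camp: the drill-bot, the grip-bot, the paint-bot, the scan-bot | the dry ground: the cut-bot, the sort-bot]
4. Warden goes back to the marsh camp alone.  [the marsh camp: the drill-bot, the grip-bot, the paint-bot, the scan-bot | the dry ground: the cut-bot, the sort-bot]
5. Warden goes to the dry ground with the scan-bot.  [the marsh camp: the drill-bot, the grip-bot, the paint-bot | the dry ground: the cut-bot, the scan-bot, the sort-bot]
6. Warden goes back to the marsh camp with the sort-bot.  [the marsh camp: the drill-bot, the grip-bot, the paint-bot, the sort-bot | the dry ground: the cut-bot, the scan-bot]
7. Warden goes to the dry ground with the drill-bot.  [the marsh camp: the grip-bot, the paint-bot, the sort-bot | the dry ground: the cut-bot, the drill-bot, the scan-bot]
8. Warden goes back to the marsh camp alone.  [the marsh camp: the grip-bot, the paint-bot, the sort-bot | the dry ground: the cut-bot, the drill-bot, the scan-bot]
9. Warden goes to the dry ground with the paint-bot.  [the marsh camp: the grip-bot, the sort-bot | the dry ground: the cut-bot, the drill-bot, the paint-bot, the scan-bot]
10. Warden goes back to the marsh camp alone.  [the marsh camp: the grip-bot, the sort-bot | the dry ground: the cut-bot, the drill-bot, the paint-bot, the scan-bot]
11. Warden goes to the dry ground with the grip-bot.  [the marsh camp: the sort-bot | the dry ground: the cut-bot, the drill-bot, the grip-bot, the paint-bot, the scan-bot]
12. Warden goes back to the marsh camp alone.  [the marsh camp: the sort-bot | the dry ground: the cut-bot, the drill-bot, the grip-bot, the paint-bot, the scan-bot]
13. Warden goes to the dry ground with the sort-bot.  [the marsh camp: — | the dry ground: the cut-bot, the drill-bot, the grip-bot, the paint-bot, the scan-bot, the sort-bot]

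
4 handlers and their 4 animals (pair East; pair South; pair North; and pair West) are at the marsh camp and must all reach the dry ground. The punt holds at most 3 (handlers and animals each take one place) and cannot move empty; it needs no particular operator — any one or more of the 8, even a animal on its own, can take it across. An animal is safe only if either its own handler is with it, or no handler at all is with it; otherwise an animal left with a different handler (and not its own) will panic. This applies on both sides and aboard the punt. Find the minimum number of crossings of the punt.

Counting alone: each trip to the dry ground takes at most 3 across and each return brings at least 1 back, so after t trips out (and t−1 returns) at most 3t − (t−1) of the 8 are across; that first reaches 8 at t = 4, so at least 7 crossings are needed.
The safety rule pushes this higher. Following every safe sequence of crossings, the most of the 8 that can be at the dry ground as the punt arrives there on crossing 7 is 7 — never all 8.
So no plan with fewer than 9 crossings exists, and this one achieves 9:
1. animal East and handler East cross → the dry ground.
2. handler East crosses ← the marsh camp.
3. animal South, handler East, and handler South cross → the dry ground.
4. animal East and handler East cross ← the marsh camp.
5. handler East, handler North, and handler West cross → the dry ground.
6. animal South crosses ← the marsh camp.
7. animal East and animal South cross → the dry ground.
8. animal East crosses ← the marsh camp.
9. animal East, animal North, and animal West cross → the dry ground.

9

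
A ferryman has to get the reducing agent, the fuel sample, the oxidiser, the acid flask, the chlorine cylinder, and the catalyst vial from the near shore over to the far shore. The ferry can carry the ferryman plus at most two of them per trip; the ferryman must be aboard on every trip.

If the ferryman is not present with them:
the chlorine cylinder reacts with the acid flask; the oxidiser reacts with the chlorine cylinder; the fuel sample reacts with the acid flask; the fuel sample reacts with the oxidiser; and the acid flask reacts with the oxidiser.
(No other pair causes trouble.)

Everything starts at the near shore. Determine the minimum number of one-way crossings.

Counting alone: the ferryman can take at most 2 across per trip to the far shore, so moving all 6 needs at least 3 loaded trips out, with a return between consecutive ones — at least 5 crossings.
The safety rule pushes this higher. Following every safe sequence of crossings, the most of the 6 that can be at the far shore as the ferry arrives there on crossings 5, 7 is 4, 5 respectively — never all 6.
So no plan with fewer than 9 crossings exists, and this one achieves 9:
1. Ferryman goes to the far shore with the acid flask and the oxidiser.
2. Ferryman goes back to the near shore with the oxidiser.
3. Ferryman goes to the far shore with the oxidiser and the reducing agent.
4. Ferryman goes back to the near shore with the oxidiser.
5. Ferryman goes to the far shore with the chlorine cylinder and the fuel sample.
6. Ferryman goes back to the near shore with the acid flask.
7. Ferryman goes to the far shore with the catalyst vial and the oxidiser.
8. Ferryman goes back to the near shore with the oxidiser.
9. Ferryman goes to the far shore with the acid flask and the oxidiser.

9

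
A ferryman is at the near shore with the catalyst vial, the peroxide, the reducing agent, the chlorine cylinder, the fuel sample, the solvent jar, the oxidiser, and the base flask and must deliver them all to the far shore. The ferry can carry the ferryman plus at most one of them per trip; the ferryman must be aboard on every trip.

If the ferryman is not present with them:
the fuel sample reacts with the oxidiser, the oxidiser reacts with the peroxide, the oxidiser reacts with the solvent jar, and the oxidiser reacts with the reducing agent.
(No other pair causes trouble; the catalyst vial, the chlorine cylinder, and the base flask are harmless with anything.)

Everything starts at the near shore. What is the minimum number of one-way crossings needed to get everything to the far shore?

impossible

Following every safe sequence of crossings from the start, the most of the 8 that can be at the far shore as the ferry arrives there on crossings 1, 3, 5, 7, 9 is 1, 2, 3, 4, 5 respectively; the best ever achieved is 5 of 8.
From crossing 11 on, no configuration arises that was not already reachable earlier: only 88 distinct safe configurations (who is on which side, and where the ferry is) can ever be reached, none of them has everyone across, and every continuation just revisits them. So no valid plan exists.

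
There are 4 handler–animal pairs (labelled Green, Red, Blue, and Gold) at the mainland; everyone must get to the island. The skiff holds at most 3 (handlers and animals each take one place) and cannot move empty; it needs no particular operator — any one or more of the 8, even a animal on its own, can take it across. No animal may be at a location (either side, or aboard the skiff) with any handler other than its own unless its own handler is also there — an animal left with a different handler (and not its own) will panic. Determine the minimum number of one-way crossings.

Counting alone: each trip to the island takes at most 3 across and each return brings at least 1 back, so after t trips out (and t−1 returns) at most 3t − (t−1) of the 8 are across; that first reaches 8 at t = 4, so at least 7 crossings are needed.
The safety rule pushes this higher. Following every safe sequence of crossings, the most of the 8 that can be at the island as the skiff arrives there on crossing 7 is 7 — never all 8.
So no plan with fewer than 9 crossings exists, and this one achieves 9:
1. animal Green and handler Green cross → the island.
2. handler Green crosses ← the mainland.
3. animal Red, handler Green, and handler Red cross → the island.
4. animal Green and handler Green cross ← the mainland.
5. handler Blue, handler Gold, and handler Green cross → the island.
6. animal Red crosses ← the mainland.
7. animal Green and animal Red cross → the island.
8. animal Green crosses ← the mainland.
9. animal Blue, animal Gold, and animal Green cross → the island.

9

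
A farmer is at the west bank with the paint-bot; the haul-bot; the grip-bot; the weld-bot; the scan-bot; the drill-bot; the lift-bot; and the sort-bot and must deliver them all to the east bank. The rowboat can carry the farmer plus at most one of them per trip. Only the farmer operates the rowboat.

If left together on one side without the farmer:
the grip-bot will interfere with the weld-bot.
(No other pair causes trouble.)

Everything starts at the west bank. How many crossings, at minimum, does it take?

Counting alone: the farmer can take at most 1 across per trip to the east bank, so moving all 8 needs at least 8 loaded trips out, with a return between consecutive ones — at least 15 crossings.
The plan below uses exactly 15 crossings, so it is optimal:
1. Farmer goes to the east bank with the grip-bot.
2. Farmer goes back to the west bank alone.
3. Farmer goes to the east bank with the paint-bot.
4. Farmer goes back to the west bank alone.
5. Farmer goes to the east bank with the haul-bot.
6. Farmer goes back to the west bank alone.
7. Farmer goes to the east bank with the scan-bot.
8. Farmer goes back to the west bank alone.
9. Farmer goes to the east bank with the drill-bot.
10. Farmer goes back to the west bank alone.
11. Farmer goes to the east bank with the lift-bot.
12. Farmer goes back to the west bank alone.
13. Farmer goes to the east bank with the sort-bot.
14. Farmer goes back to the west bank alone.
15. Farmer goes to the east bank with the weld-bot.

15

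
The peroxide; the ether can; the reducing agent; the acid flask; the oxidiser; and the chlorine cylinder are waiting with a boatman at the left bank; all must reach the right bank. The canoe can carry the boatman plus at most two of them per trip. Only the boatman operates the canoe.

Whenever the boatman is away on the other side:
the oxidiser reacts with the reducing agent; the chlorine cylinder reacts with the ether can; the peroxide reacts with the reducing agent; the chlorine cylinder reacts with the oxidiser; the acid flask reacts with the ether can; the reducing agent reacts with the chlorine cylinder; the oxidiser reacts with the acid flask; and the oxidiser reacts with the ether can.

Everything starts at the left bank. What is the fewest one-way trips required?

impossible

Whatever the first load, the items left behind include a forbidden pair without the boatman. No opening move is safe, so no plan exists.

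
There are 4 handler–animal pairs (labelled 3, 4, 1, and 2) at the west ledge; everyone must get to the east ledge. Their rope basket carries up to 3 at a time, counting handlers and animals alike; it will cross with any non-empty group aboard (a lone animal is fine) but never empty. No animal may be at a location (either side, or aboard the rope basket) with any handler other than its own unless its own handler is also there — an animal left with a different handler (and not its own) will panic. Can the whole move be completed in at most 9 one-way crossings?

Yes — this plan uses 9 crossings (≤ 9):
1. animal 3 and handler 3 cross → the east ledge.
2. handler 3 crosses ← the west ledge.
3. animal 4, handler 3, and handler 4 cross → the east ledge.
4. animal 3 and handler 3 cross ← the west ledge.
5. handler 1, handler 2, and handler 3 cross → the east ledge.
6. animal 4 crosses ← the west ledge.
7. animal 3 and animal 4 cross → the east ledge.
8. animal 3 crosses ← the west ledge.
9. animal 1, animal 2, and animal 3 cross → the east ledge.

Yes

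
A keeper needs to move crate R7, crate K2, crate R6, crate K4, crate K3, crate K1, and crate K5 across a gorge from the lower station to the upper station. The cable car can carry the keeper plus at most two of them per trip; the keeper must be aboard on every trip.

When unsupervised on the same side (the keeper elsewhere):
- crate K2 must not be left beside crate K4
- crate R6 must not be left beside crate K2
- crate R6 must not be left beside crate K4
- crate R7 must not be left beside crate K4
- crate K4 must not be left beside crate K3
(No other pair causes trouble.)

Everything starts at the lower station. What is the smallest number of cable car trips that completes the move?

11

Counting alone: the keeper can take at most 2 across per trip to the upper station, so moving all 7 needs at least 4 loaded trips out, with a return between consecutive ones — at least 7 crossings.
The safety rule pushes this higher. Following every safe sequence of crossings, the most of the 7 that can be at the upper station as the cable car arrives there on crossings 7, 9 is 5, 6 respectively — never all 7.
So no plan with fewer than 11 crossings exists, and this one achieves 11:
1. Keeper goes to the upper station with crate K2 and crate K4.  [the lower station: crate K1, crate K3, crate K5, crate R6, crate R7 | the upper station: crate K2, crate K4]
2. Keeper goes back to the lower station with crate K2.  [the lower station: crate K1, crate K2, crate K3, crate K5, crate R6, crate R7 | the upper station: crate K4]
3. Keeper goes to the upper station with crate K2 and crate R7.  [the lower station: crate K1, crate K3, crate K5, crate R6 | the upper station: crate K2, crate K4, crate R7]
4. Keeper goes back to the lower station with crate K4.  [the lower station: crate K1, crate K3, crate K4, crate K5, crate R6 | the upper station: crate K2, crate R7]
5. Keeper goes to the upper station with crate K3 and crate R6.  [the lower station: crate K1, crate K4, crate K5 | the upper station: crate K2, crate K3, crate R6, crate R7]
6. Keeper goes back to the lower station with crate K2.  [the lower station: crate K1, crate K2, crate K4, crate K5 | the upper station: crate K3, crate R6, crate R7]
7. Keeper goes to the upper station with crate K1 and crate K2.  [the lower station: crate K4, crate K5 | the upper station: crate K1, crate K2, crate K3, crate R6, crate R7]
8. Keeper goes back to the lower station with crate K2.  [the lower station: crate K2, crate K4, crate K5 | the upper station: crate K1, crate K3, crate R6, crate R7]
9. Keeper goes to the upper station with crate K2 and crate K5.  [the lower station: crate K4 | the upper station: crate K1, crate K2, crate K3, crate K5, crate R6, crate R7]
10. Keeper goes back to the lower station with crate K2.  [the lower station: crate K2, crate K4 | the upper station: crate K1, crate K3, crate K5, crate R6, crate R7]
11. Keeper goes to the upper station with crate K2 and crate K4.  [the lower station: — | the upper station: crate K1, crate K2, crate K3, crate K4, crate K5, crate R6, crate R7]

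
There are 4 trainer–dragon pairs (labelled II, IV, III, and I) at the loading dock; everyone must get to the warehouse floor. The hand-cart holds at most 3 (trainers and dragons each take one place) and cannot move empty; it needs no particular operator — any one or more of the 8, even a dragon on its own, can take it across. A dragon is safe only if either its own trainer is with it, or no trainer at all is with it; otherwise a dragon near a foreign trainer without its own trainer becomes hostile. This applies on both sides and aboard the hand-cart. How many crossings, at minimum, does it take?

Counting alone: each trip to the warehouse floor takes at most 3 across and each return brings at least 1 back, so after t trips out (and t−1 returns) at most 3t − (t−1) of the 8 are across; that first reaches 8 at t = 4, so at least 7 crossings are needed.
The safety rule pushes this higher. Following every safe sequence of crossings, the most of the 8 that can be at the warehouse floor as the hand-cart arrives there on crossing 7 is 7 — never all 8.
So no plan with fewer than 9 crossings exists, and this one achieves 9:
1. dragon II and trainer II cross → the warehouse floor.
2. trainer II crosses ← the loading dock.
3. dragon IV, trainer II, and trainer IV cross → the warehouse floor.
4. dragon II and trainer II cross ← the loading dock.
5. trainer I, trainer II, and trainer III cross → the warehouse floor.
6. dragon IV crosses ← the loading dock.
7. dragon II and dragon IV cross → the warehouse floor.
8. dragon II crosses ← the loading dock.
9. dragon I, dragon II, and dragon III cross → the warehouse floor.

9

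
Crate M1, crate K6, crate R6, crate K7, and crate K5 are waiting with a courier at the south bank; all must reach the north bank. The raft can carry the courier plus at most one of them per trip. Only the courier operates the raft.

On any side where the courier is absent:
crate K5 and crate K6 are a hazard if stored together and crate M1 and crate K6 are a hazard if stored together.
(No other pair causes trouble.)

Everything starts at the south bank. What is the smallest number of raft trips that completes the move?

Counting alone: the courier can take at most 1 across per trip to the north bank, so moving all 5 needs at least 5 loaded trips out, with a return between consecutive ones — at least 9 crossings.
The safety rule pushes this higher. Following every safe sequence of crossings, the most of the 5 that can be at the north bank as the raft arrives there on crossing 9 is 4 — never all 5.
So no plan with fewer than 11 crossings exists, and this one achieves 11:
1. Courier goes to the north bank with crate K6.  [the south bank: crate K5, crate K7, crate M1, crate R6 | the north bank: crate K6]
2. Courier goes back to the south bank alone.  [the south bank: crate K5, crate K7, crate M1, crate R6 | the north bank: crate K6]
3. Courier goes to the north bank with crate M1.  [the south bank: crate K5, crate K7, crate R6 | the north bank: crate K6, crate M1]
4. Courier goes back to the south bank with crate K6.  [the south bank: crate K5, crate K6, crate K7, crate R6 | the north bank: crate M1]
5. Courier goes to the north bank with crate K5.  [the south bank: crate K6, crate K7, crate R6 | the north bank: crate K5, crate M1]
6. Courier goes back to the south bank alone.  [the south bank: crate K6, crate K7, crate R6 | the north bank: crate K5, crate M1]
7. Courier goes to the north bank with crate R6.  [the south bank: crate K6, crate K7 | the north bank: crate K5, crate M1, crate R6]
8. Courier goes back to the south bank alone.  [the south bank: crate K6, crate K7 | the north bank: crate K5, crate M1, crate R6]
9. Courier goes to the north bank with crate K7.  [the south bank: crate K6 | the north bank: crate K5, crate K7, crate M1, crate R6]
10. Courier goes back to the south bank alone.  [the south bank: crate K6 | the north bank: crate K5, crate K7, crate M1, crate R6]
11. Courier goes to the north bank with crate K6.  [the south bank: — | the north bank: crate K5, crate K6, crate K7, crate M1, crate R6]

11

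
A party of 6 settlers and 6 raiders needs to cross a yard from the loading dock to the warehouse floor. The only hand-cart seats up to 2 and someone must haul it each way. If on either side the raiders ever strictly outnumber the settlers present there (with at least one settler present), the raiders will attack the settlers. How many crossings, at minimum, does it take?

Following every safe sequence of crossings from the start, the most of the 12 that can be at the warehouse floor as the hand-cart arrives there on crossings 1, 3, 5, 7, 9 is 2, 3, 4, 5, 6 respectively; the best ever achieved is 6 of 12.
From crossing 11 on, no configuration arises that was not already reachable earlier: only 15 distinct safe configurations (who is on which side, and where the hand-cart is) can ever be reached, none of them has everyone across, and every continuation just revisits them. They are: 0 settlers + 0 raiders across (hand-cart back at the start); 0 settlers + 1 raider across (hand-cart there); 0 settlers + 1 raider across (hand-cart back at the start); 0 settlers + 2 raiders across (hand-cart there); 0 settlers + 2 raiders across (hand-cart back at the start); 0 settlers + 3 raiders across (hand-cart there); 0 settlers + 3 raiders across (hand-cart back at the start); 0 settlers + 4 raiders across (hand-cart there); 0 settlers + 4 raiders across (hand-cart back at the start); 0 settlers + 5 raiders across (hand-cart there); 0 settlers + 5 raiders across (hand-cart back at the start); 0 settlers + 6 raiders across (hand-cart there); 1 settler + 1 raider across (hand-cart there); 1 settler + 1 raider across (hand-cart back at the start); 2 settlers + 2 raiders across (hand-cart there). So no valid plan exists.

impossible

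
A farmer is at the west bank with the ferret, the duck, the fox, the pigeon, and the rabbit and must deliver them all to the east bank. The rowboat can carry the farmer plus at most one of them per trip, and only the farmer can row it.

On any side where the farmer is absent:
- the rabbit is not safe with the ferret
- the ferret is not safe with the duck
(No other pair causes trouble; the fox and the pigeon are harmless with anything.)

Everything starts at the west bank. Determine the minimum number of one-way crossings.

Counting alone: the farmer can take at most 1 across per trip to the east bank, so moving all 5 needs at least 5 loaded trips out, with a return between consecutive ones — at least 9 crossings.
The safety rule pushes this higher. Following every safe sequence of crossings, the most of the 5 that can be at the east bank as the rowboat arrives there on crossing 9 is 4 — never all 5.
So no plan with fewer than 11 crossings exists, and this one achieves 11:
1. Farmer goes to the east bank with the ferret.  [the west bank: the duck, the fox, the pigeon, the rabbit | the east bank: the ferret]
2. Farmer goes back to the west bank alone.  [the west bank: the duck, the fox, the pigeon, the rabbit | the east bank: the ferret]
3. Farmer goes to the east bank with the duck.  [the west bank: the fox, the pigeon, the rabbit | the east bank: the duck, the ferret]
4. Farmer goes back to the west bank with the ferret.  [the west bank: the ferret, the fox, the pigeon, the rabbit | the east bank: the duck]
5. Farmer goes to the east bank with the rabbit.  [the west bank: the ferret, the fox, the pigeon | the east bank: the duck, the rabbit]
6. Farmer goes back to the west bank alone.  [the west bank: the ferret, the fox, the pigeon | the east bank: the duck, the rabbit]
7. Farmer goes to the east bank with the fox.  [the west bank: the ferret, the pigeon | the east bank: the duck, the fox, the rabbit]
8. Farmer goes back to the west bank alone.  [the west bank: the ferret, the pigeon | the east bank: the duck, the fox, the rabbit]
9. Farmer goes to the east bank with the pigeon.  [the west bank: the ferret | the east bank: the duck, the fox, the pigeon, the rabbit]
10. Farmer goes back to the west bank alone.  [the west bank: the ferret | the east bank: the duck, the fox, the pigeon, the rabbit]
11. Farmer goes to the east bank with the ferret.  [the west bank: — | the east bank: the duck, the ferret, the fox, the pigeon, the rabbit]

11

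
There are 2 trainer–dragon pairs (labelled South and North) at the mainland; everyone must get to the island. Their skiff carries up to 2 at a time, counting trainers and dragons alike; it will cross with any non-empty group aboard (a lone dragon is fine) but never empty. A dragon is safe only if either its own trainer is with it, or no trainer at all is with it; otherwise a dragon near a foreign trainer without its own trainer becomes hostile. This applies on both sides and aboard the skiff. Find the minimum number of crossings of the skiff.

Counting alone: each trip to the island takes at most 2 across and each return brings at least 1 back, so after t trips out (and t−1 returns) at most 2t − (t−1) of the 4 are across; that first reaches 4 at t = 3, so at least 5 crossings are needed.
The plan below uses exactly 5 crossings, so it is optimal:
1. dragon South and trainer South cross → the island.
2. trainer South crosses ← the mainland.
3. trainer North and trainer South cross → the island.
4. trainer North crosses ← the mainland.
5. dragon North and trainer North cross → the island.

5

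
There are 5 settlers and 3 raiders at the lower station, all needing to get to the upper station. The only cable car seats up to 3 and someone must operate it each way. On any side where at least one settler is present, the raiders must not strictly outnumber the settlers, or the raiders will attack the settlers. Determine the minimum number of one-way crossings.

Counting alone: each trip to the upper station takes at most 3 across and each return brings at least 1 back, so after t trips out (and t−1 returns) at most 3t − (t−1) of the 8 are across; that first reaches 8 at t = 4, so at least 7 crossings are needed.
The plan below uses exactly 7 crossings, so it is optimal:
1. 2 raiders → the upper station.  (the lower station: 5S 1R; the upper station: 0S 2R)
2. 1 raider ← the lower station.  (the lower station: 5S 2R; the upper station: 0S 1R)
3. 2 settlers and 1 raider → the upper station.  (the lower station: 3S 1R; the upper station: 2S 2R)
4. 1 raider ← the lower station.  (the lower station: 3S 2R; the upper station: 2S 1R)
5. 1 settler and 2 raiders → the upper station.  (the lower station: 2S 0R; the upper station: 3S 3R)
6. 1 raider ← the lower station.  (the lower station: 2S 1R; the upper station: 3S 2R)
7. 2 settlers and 1 raider → the upper station.  (the lower station: 0S 0R; the upper station: 5S 3R)

7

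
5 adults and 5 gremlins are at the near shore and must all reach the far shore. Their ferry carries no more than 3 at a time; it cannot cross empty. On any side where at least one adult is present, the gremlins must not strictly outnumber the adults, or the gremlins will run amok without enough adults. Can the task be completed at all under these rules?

Yes

1. 2 gremlins → the far shore.  (the near shore: 5A 3G; the far shore: 0A 2G)
2. 1 gremlin ← the near shore.  (the near shore: 5A 4G; the far shore: 0A 1G)
3. 3 gremlins → the far shore.  (the near shore: 5A 1G; the far shore: 0A 4G)
4. 1 gremlin ← the near shore.  (the near shore: 5A 2G; the far shore: 0A 3G)
5. 3 adults → the far shore.  (the near shore: 2A 2G; the far shore: 3A 3G)
6. 1 adult and 1 gremlin ← the near shore.  (the near shore: 3A 3G; the far shore: 2A 2G)
7. 3 adults → the far shore.  (the near shore: 0A 3G; the far shore: 5A 2G)
8. 1 gremlin ← the near shore.  (the near shore: 0A 4G; the far shore: 5A 1G)
9. 2 gremlins → the far shore.  (the near shore: 0A 2G; the far shore: 5A 3G)
10. 1 gremlin ← the near shore.  (the near shore: 0A 3G; the far shore: 5A 2G)
11. 3 gremlins → the far shore.  (the near shore: 0A 0G; the far shore: 5A 5G)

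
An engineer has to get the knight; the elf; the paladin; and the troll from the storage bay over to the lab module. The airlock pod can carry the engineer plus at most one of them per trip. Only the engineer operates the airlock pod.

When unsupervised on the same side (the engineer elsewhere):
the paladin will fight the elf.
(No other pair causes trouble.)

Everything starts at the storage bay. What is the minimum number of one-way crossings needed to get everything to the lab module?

7

Counting alone: the engineer can take at most 1 across per trip to the lab module, so moving all 4 needs at least 4 loaded trips out, with a return between consecutive ones — at least 7 crossings.
The plan below uses exactly 7 crossings, so it is optimal:
1. Engineer goes to the lab module with the elf.
2. Engineer goes back to the storage bay alone.
3. Engineer goes to the lab module with the knight.
4. Engineer goes back to the storage bay alone.
5. Engineer goes to the lab module with the troll.
6. Engineer goes back to the storage bay alone.
7. Engineer goes to the lab module with the paladin.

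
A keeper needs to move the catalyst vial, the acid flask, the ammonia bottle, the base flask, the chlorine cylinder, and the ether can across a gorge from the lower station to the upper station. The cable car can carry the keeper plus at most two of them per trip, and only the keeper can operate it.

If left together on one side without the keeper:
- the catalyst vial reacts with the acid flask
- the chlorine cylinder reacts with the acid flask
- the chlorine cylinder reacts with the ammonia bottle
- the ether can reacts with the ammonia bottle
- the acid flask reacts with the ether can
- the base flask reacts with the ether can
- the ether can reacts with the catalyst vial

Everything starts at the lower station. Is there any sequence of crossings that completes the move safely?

No

Whatever the first load, the items left behind include a forbidden pair without the keeper. No opening move is safe, so no plan exists.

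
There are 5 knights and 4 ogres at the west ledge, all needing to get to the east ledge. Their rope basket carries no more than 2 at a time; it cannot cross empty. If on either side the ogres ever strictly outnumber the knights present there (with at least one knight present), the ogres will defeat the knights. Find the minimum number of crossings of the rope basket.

15

Counting alone: each trip to the east ledge takes at most 2 across and each return brings at least 1 back, so after t trips out (and t−1 returns) at most 2t − (t−1) of the 9 are across; that first reaches 9 at t = 8, so at least 15 crossings are needed.
The plan below uses exactly 15 crossings, so it is optimal:
1. 2 ogres → the east ledge.  (the west ledge: 5K 2O; the east ledge: 0K 2O)
2. 1 ogre ← the west ledge.  (the west ledge: 5K 3O; the east ledge: 0K 1O)
3. 2 ogres → the east ledge.  (the west ledge: 5K 1O; the east ledge: 0K 3O)
4. 1 ogre ← the west ledge.  (the west ledge: 5K 2O; the east ledge: 0K 2O)
5. 2 knights → the east ledge.  (the west ledge: 3K 2O; the east ledge: 2K 2O)
6. 1 ogre ← the west ledge.  (the west ledge: 3K 3O; the east ledge: 2K 1O)
7. 1 knight and 1 ogre → the east ledge.  (the west ledge: 2K 2O; the east ledge: 3K 2O)
8. 1 knight ← the west ledge.  (the west ledge: 3K 2O; the east ledge: 2K 2O)
9. 1 knight and 1 ogre → the east ledge.  (the west ledge: 2K 1O; the east ledge: 3K 3O)
10. 1 ogre ← the west ledge.  (the west ledge: 2K 2O; the east ledge: 3K 2O)
11. 1 knight and 1 ogre → the east ledge.  (the west ledge: 1K 1O; the east ledge: 4K 3O)
12. 1 knight ← the west ledge.  (the west ledge: 2K 1O; the east ledge: 3K 3O)
13. 1 knight and 1 ogre → the east ledge.  (the west ledge: 1K 0O; the east ledge: 4K 4O)
14. 1 ogre ← the west ledge.  (the west ledge: 1K 1O; the east ledge: 4K 3O)
15. 1 knight and 1 ogre → the east ledge.  (the west ledge: 0K 0O; the east ledge: 5K 4O)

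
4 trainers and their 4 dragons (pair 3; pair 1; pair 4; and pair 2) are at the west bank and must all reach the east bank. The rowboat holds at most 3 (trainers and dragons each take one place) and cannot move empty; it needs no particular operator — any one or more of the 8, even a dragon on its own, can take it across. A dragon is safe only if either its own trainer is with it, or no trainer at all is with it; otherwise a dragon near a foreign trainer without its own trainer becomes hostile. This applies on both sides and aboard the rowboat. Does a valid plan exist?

Yes

1. dragon 3 and trainer 3 cross → the east bank.
2. trainer 3 crosses ← the west bank.
3. dragon 1, trainer 1, and trainer 3 cross → the east bank.
4. dragon 3 and trainer 3 cross ← the west bank.
5. trainer 2, trainer 3, and trainer 4 cross → the east bank.
6. dragon 1 crosses ← the west bank.
7. dragon 1 and dragon 3 cross → the east bank.
8. dragon 3 crosses ← the west bank.
9. dragon 2, dragon 3, and dragon 4 cross → the east bank.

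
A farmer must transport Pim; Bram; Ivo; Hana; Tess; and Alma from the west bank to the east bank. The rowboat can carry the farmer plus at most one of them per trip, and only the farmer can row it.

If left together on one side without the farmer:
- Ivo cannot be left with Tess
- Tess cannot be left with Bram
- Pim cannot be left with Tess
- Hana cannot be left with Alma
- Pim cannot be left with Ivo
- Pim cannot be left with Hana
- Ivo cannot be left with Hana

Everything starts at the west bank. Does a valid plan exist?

No

Whatever the first load, the items left behind include a forbidden pair without the farmer. No opening move is safe, so no plan exists.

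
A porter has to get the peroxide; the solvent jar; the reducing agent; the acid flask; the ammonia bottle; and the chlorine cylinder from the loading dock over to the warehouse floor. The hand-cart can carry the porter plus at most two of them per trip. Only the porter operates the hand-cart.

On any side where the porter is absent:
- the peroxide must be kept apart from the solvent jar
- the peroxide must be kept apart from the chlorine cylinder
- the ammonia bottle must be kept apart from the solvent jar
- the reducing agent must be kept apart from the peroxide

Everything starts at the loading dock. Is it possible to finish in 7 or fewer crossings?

Yes

Yes — this plan uses 7 crossings (≤ 7):
1. Porter goes to the warehouse floor with the peroxide and the solvent jar.
2. Porter goes back to the loading dock with the peroxide.
3. Porter goes to the warehouse floor with the peroxide and the reducing agent.
4. Porter goes back to the loading dock with the peroxide.
5. Porter goes to the warehouse floor with the acid flask and the chlorine cylinder.
6. Porter goes back to the loading dock alone.
7. Porter goes to the warehouse floor with the ammonia bottle and the peroxide.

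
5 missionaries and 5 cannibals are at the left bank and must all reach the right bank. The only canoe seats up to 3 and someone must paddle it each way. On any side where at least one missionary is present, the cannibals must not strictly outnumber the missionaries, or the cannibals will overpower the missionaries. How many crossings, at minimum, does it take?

11

Counting alone: each trip to the right bank takes at most 3 across and each return brings at least 1 back, so after t trips out (and t−1 returns) at most 3t − (t−1) of the 10 are across; that first reaches 10 at t = 5, so at least 9 crossings are needed.
The safety rule pushes this higher. Following every safe sequence of crossings, the most of the 10 that can be at the right bank as the canoe arrives there on crossing 9 is 9 — never all 10.
So no plan with fewer than 11 crossings exists, and this one achieves 11:
1. 2 cannibals → the right bank.  (the left bank: 5M 3C; the right bank: 0M 2C)
2. 1 cannibal ← the left bank.  (the left bank: 5M 4C; the right bank: 0M 1C)
3. 3 cannibals → the right bank.  (the left bank: 5M 1C; the right bank: 0M 4C)
4. 1 cannibal ← the left bank.  (the left bank: 5M 2C; the right bank: 0M 3C)
5. 3 missionaries → the right bank.  (the left bank: 2M 2C; the right bank: 3M 3C)
6. 1 missionary and 1 cannibal ← the left bank.  (the left bank: 3M 3C; the right bank: 2M 2C)
7. 3 missionaries → the right bank.  (the left bank: 0M 3C; the right bank: 5M 2C)
8. 1 cannibal ← the left bank.  (the left bank: 0M 4C; the right bank: 5M 1C)
9. 2 cannibals → the right bank.  (the left bank: 0M 2C; the right bank: 5M 3C)
10. 1 cannibal ← the left bank.  (the left bank: 0M 3C; the right bank: 5M 2C)
11. 3 cannibals → the right bank.  (the left bank: 0M 0C; the right bank: 5M 5C)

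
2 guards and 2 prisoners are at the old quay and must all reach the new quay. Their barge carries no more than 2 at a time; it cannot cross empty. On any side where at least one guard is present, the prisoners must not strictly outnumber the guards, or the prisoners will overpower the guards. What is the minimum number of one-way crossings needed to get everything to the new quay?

5

Counting alone: each trip to the new quay takes at most 2 across and each return brings at least 1 back, so after t trips out (and t−1 returns) at most 2t − (t−1) of the 4 are across; that first reaches 4 at t = 3, so at least 5 crossings are needed.
The plan below uses exactly 5 crossings, so it is optimal:
1. 2 prisoners → the new quay.  (the old quay: 2G 0P; the new quay: 0G 2P)
2. 1 prisoner ← the old quay.  (the old quay: 2G 1P; the new quay: 0G 1P)
3. 2 guards → the new quay.  (the old quay: 0G 1P; the new quay: 2G 1P)
4. 1 prisoner ← the old quay.  (the old quay: 0G 2P; the new quay: 2G 0P)
5. 2 prisoners → the new quay.  (the old quay: 0G 0P; the new quay: 2G 2P)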